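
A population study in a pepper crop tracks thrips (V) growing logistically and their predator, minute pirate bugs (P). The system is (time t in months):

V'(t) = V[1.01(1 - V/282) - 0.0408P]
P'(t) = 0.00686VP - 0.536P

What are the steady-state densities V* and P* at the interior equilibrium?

V* ≈ 78.1, P* ≈ 17.9

From dP/dt = 0 with P > 0: 0.00686V* = 0.536, so V* = 78.1.
Substitute into dV/dt = 0: 1.01(1 - 78.1/282) = 0.0408P*.
The bracket is 0.723, giving P* = 0.73/0.0408 = 17.9.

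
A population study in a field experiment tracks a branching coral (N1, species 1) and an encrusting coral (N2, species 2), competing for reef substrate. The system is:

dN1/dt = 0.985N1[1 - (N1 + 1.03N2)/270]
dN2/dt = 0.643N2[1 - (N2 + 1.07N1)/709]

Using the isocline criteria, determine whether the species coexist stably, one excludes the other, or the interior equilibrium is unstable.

Compare the nullcline intercepts: K1/α12 = 270/1.03 = 262 < K2 = 709; K2/α21 = 709/1.07 = 663 > K1 = 270.
Since the inequalities point opposite ways, species 2 can invade but species 1 cannot.

species 2 excludes species 1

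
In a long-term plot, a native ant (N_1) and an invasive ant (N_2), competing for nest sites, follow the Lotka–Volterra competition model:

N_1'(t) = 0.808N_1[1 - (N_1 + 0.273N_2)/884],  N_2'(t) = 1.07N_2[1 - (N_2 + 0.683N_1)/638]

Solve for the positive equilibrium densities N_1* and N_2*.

Setting both brackets to zero gives the nullclines N_1 + 0.273N_2 = 884 and 0.683N_1 + N_2 = 638.
Substituting N_2 = 638 - 0.683N_1 into the first: N_1(1 - 0.273·0.683) = 884 - 0.273·638.
So N_1* = 710/0.814 = 873, and then N_2* = 638 - 0.683·873 = 42.1.

N_1* ≈ 873, N_2* ≈ 42.1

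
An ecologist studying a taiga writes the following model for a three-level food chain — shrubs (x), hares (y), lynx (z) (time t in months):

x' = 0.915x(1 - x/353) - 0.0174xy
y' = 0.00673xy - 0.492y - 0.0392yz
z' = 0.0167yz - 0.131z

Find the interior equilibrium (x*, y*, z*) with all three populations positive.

x* ≈ 300, y* ≈ 7.84, z* ≈ 39

From dz/dt = 0: 0.0167y* = 0.131, so y* = 7.84.
From dx/dt = 0: 0.915(1 - x*/353) = 0.0174·7.84, giving x* = 353·(1 - 0.149) = 300.
From dy/dt = 0: 0.00673·300 - 0.492 = 0.0392z*, so z* = 1.53/0.0392 = 39.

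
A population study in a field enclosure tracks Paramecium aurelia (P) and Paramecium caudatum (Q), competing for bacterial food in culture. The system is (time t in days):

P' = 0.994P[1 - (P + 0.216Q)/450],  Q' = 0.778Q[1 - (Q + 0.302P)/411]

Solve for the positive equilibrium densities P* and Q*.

P* ≈ 386, Q* ≈ 294

Setting both brackets to zero gives the nullclines P + 0.216Q = 450 and 0.302P + Q = 411.
Substituting Q = 411 - 0.302P into the first: P(1 - 0.216·0.302) = 450 - 0.216·411.
So P* = 361/0.935 = 386, and then Q* = 411 - 0.302·386 = 294.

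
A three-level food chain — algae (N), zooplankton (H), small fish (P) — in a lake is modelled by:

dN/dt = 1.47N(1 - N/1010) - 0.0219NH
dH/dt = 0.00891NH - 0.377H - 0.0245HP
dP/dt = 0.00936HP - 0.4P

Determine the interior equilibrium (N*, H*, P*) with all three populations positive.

From dP/dt = 0: 0.00936H* = 0.4, so H* = 42.7.
From dN/dt = 0: 1.47(1 - N*/1010) = 0.0219·42.7, giving N* = 1010·(1 - 0.637) = 367.
From dH/dt = 0: 0.00891·367 - 0.377 = 0.0245P*, so P* = 2.89/0.0245 = 118.

N* ≈ 367, H* ≈ 42.7, P* ≈ 118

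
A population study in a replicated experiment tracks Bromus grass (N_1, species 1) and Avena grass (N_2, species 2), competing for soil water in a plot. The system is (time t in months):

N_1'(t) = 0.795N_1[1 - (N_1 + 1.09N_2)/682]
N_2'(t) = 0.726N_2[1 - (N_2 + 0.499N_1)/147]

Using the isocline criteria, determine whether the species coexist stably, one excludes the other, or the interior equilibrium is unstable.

Compare the nullcline intercepts: K1/α12 = 682/1.09 = 626 > K2 = 147; K2/α21 = 147/0.499 = 295 < K1 = 682.
Since the inequalities point opposite ways, species 1 can invade but species 2 cannot.

species 1 excludes species 2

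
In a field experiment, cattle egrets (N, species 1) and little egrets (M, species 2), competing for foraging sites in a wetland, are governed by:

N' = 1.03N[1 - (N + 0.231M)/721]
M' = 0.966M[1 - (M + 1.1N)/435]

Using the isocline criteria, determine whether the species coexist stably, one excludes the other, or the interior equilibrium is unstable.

species 1 excludes species 2

Compare the nullcline intercepts: K1/α12 = 721/0.231 = 3120 > K2 = 435; K2/α21 = 435/1.1 = 395 < K1 = 721.
Since the inequalities point opposite ways, species 1 can invade but species 2 cannot.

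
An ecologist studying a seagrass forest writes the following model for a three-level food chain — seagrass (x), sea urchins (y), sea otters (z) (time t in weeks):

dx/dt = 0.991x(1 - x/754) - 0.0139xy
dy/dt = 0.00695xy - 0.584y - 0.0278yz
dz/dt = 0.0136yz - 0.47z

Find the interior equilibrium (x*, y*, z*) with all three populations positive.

x* ≈ 389, y* ≈ 34.6, z* ≈ 76.1

From dz/dt = 0: 0.0136y* = 0.47, so y* = 34.6.
From dx/dt = 0: 0.991(1 - x*/754) = 0.0139·34.6, giving x* = 754·(1 - 0.485) = 389.
From dy/dt = 0: 0.00695·389 - 0.584 = 0.0278z*, so z* = 2.12/0.0278 = 76.1.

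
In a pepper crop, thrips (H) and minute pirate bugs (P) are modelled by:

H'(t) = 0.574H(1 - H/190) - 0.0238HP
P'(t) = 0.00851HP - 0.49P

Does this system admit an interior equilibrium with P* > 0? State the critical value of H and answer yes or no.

Threshold H = 57.6; K > 57.6, so yes, the predator persists.

The predator equation gives dP/dt > 0 only when H > 0.49/0.00851 = 57.6.
Without the predator, H → K = 190. Since 190 > 57.6, the predator can invade and persist.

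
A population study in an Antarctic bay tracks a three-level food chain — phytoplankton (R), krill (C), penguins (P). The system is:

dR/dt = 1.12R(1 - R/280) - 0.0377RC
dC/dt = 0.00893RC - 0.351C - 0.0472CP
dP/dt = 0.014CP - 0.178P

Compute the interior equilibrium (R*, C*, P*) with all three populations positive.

From dP/dt = 0: 0.014C* = 0.178, so C* = 12.7.
From dR/dt = 0: 1.12(1 - R*/280) = 0.0377·12.7, giving R* = 280·(1 - 0.428) = 160.
From dC/dt = 0: 0.00893·160 - 0.351 = 0.0472P*, so P* = 1.08/0.0472 = 22.9.

R* ≈ 160, C* ≈ 12.7, P* ≈ 22.9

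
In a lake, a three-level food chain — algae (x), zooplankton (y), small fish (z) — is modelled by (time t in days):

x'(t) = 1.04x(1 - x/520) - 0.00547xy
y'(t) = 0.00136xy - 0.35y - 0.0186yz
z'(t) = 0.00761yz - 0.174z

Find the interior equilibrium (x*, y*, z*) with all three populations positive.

x* ≈ 457, y* ≈ 22.9, z* ≈ 14.6

From dz/dt = 0: 0.00761y* = 0.174, so y* = 22.9.
From dx/dt = 0: 1.04(1 - x*/520) = 0.00547·22.9, giving x* = 520·(1 - 0.12) = 457.
From dy/dt = 0: 0.00136·457 - 0.35 = 0.0186z*, so z* = 0.272/0.0186 = 14.6.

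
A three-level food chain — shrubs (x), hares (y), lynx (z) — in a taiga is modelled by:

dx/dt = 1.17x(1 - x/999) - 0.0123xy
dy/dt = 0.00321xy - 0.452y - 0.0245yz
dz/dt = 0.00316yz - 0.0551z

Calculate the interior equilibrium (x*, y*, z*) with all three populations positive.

From dz/dt = 0: 0.00316y* = 0.0551, so y* = 17.4.
From dx/dt = 0: 1.17(1 - x*/999) = 0.0123·17.4, giving x* = 999·(1 - 0.183) = 816.
From dy/dt = 0: 0.00321·816 - 0.452 = 0.0245z*, so z* = 2.17/0.0245 = 88.4.

x* ≈ 816, y* ≈ 17.4, z* ≈ 88.4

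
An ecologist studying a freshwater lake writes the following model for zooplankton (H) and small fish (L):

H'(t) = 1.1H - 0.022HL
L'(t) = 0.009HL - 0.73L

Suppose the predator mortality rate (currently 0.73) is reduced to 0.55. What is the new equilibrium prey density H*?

H* ≈ 61.1

At the interior fixed point, setting dL/dt = 0 with L > 0 fixes H* = (predator death rate)/(HL coefficient) — independent of the other coefficients.
With the change, H* = 0.55/0.009 = 61.1; it falls from 81.1.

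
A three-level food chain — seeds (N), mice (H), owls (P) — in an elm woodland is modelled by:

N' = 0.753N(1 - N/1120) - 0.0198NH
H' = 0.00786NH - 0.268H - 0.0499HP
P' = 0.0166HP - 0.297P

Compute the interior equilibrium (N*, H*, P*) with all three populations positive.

From dP/dt = 0: 0.0166H* = 0.297, so H* = 17.9.
From dN/dt = 0: 0.753(1 - N*/1120) = 0.0198·17.9, giving N* = 1120·(1 - 0.47) = 593.
From dH/dt = 0: 0.00786·593 - 0.268 = 0.0499P*, so P* = 4.39/0.0499 = 88.

N* ≈ 593, H* ≈ 17.9, P* ≈ 88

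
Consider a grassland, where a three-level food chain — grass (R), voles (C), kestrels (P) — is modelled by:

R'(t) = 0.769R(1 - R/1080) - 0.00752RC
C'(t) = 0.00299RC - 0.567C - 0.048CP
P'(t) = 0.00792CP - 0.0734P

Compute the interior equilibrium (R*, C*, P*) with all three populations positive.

R* ≈ 982, C* ≈ 9.27, P* ≈ 49.4

From dP/dt = 0: 0.00792C* = 0.0734, so C* = 9.27.
From dR/dt = 0: 0.769(1 - R*/1080) = 0.00752·9.27, giving R* = 1080·(1 - 0.0906) = 982.
From dC/dt = 0: 0.00299·982 - 0.567 = 0.048P*, so P* = 2.37/0.048 = 49.4.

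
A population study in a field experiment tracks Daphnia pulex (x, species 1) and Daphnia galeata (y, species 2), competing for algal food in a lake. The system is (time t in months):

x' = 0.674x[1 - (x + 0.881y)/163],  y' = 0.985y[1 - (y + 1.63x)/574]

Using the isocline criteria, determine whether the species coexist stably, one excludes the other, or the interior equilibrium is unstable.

species 2 excludes species 1

Compare the nullcline intercepts: K1/α12 = 163/0.881 = 185 < K2 = 574; K2/α21 = 574/1.63 = 352 > K1 = 163.
Since the inequalities point opposite ways, species 2 can invade but species 1 cannot.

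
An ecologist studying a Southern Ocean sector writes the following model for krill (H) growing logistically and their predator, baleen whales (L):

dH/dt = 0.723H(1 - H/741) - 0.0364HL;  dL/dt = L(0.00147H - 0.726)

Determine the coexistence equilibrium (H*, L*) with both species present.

H* ≈ 494, L* ≈ 6.62

From dL/dt = 0 with L > 0: 0.00147H* = 0.726, so H* = 494.
Substitute into dH/dt = 0: 0.723(1 - 494/741) = 0.0364L*.
The bracket is 0.333, giving L* = 0.241/0.0364 = 6.62.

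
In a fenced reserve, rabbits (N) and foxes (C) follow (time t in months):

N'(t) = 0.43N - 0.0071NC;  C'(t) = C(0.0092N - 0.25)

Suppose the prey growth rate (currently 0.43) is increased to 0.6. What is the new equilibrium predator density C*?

At the interior fixed point, setting dN/dt = 0 with N > 0 fixes C* = (prey growth rate)/(NC coefficient) — independent of the other coefficients.
With the change, C* = 0.6/0.0071 = 84.5; it rises from 60.6.

C* ≈ 84.5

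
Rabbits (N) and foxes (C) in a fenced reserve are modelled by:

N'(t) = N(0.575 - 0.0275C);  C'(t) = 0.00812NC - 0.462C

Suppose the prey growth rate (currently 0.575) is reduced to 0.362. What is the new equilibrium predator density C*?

At the interior fixed point, setting dN/dt = 0 with N > 0 fixes C* = (prey growth rate)/(NC coefficient) — independent of the other coefficients.
With the change, C* = 0.362/0.0275 = 13.2; it falls from 20.9.

C* ≈ 13.2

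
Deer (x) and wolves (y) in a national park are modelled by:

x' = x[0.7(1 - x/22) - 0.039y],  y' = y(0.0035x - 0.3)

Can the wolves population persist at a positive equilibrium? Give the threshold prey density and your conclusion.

Threshold x = 85.7; K < 85.7, so no, the predator goes extinct.

The predator equation gives dy/dt > 0 only when x > 0.3/0.0035 = 85.7.
Without the predator, x → K = 22. Since 22 < 85.7, the predator cannot invade.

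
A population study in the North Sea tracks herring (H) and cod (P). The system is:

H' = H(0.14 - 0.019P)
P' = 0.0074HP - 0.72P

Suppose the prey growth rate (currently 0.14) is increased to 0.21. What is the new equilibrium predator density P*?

At the interior fixed point, setting dH/dt = 0 with H > 0 fixes P* = (prey growth rate)/(HP coefficient) — independent of the other coefficients.
With the change, P* = 0.21/0.019 = 11.1; it rises from 7.37.

P* ≈ 11.1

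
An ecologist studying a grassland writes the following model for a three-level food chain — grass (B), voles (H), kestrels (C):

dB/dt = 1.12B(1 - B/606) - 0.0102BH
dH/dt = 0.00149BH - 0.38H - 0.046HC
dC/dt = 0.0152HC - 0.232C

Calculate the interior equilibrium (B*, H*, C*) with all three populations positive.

From dC/dt = 0: 0.0152H* = 0.232, so H* = 15.3.
From dB/dt = 0: 1.12(1 - B*/606) = 0.0102·15.3, giving B* = 606·(1 - 0.139) = 522.
From dH/dt = 0: 0.00149·522 - 0.38 = 0.046C*, so C* = 0.397/0.046 = 8.64.

B* ≈ 522, H* ≈ 15.3, C* ≈ 8.64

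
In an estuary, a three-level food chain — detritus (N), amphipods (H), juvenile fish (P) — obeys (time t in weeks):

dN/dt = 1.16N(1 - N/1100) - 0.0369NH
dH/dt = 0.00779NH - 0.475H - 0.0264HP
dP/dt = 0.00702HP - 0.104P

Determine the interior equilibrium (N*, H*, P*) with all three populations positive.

N* ≈ 582, H* ≈ 14.8, P* ≈ 154

From dP/dt = 0: 0.00702H* = 0.104, so H* = 14.8.
From dN/dt = 0: 1.16(1 - N*/1100) = 0.0369·14.8, giving N* = 1100·(1 - 0.471) = 582.
From dH/dt = 0: 0.00779·582 - 0.475 = 0.0264P*, so P* = 4.06/0.0264 = 154.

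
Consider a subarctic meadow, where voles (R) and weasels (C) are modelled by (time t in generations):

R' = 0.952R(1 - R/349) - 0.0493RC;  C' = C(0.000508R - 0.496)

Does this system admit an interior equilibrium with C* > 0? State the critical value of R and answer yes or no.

The predator equation gives dC/dt > 0 only when R > 0.496/0.000508 = 976.
Without the predator, R → K = 349. Since 349 < 976, the predator cannot invade.

Threshold R = 976; K < 976, so no, the predator goes extinct.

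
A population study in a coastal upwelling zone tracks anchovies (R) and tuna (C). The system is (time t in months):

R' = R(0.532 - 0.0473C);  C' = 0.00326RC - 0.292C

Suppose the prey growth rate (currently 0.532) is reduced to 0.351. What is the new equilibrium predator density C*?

C* ≈ 7.42

At the interior fixed point, setting dR/dt = 0 with R > 0 fixes C* = (prey growth rate)/(RC coefficient) — independent of the other coefficients.
With the change, C* = 0.351/0.0473 = 7.42; it falls from 11.2.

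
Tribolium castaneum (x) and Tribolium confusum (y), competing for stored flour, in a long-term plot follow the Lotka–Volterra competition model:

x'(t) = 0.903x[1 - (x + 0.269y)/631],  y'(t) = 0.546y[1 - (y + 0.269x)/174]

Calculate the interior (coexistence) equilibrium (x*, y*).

Setting both brackets to zero gives the nullclines x + 0.269y = 631 and 0.269x + y = 174.
Substituting y = 174 - 0.269x into the first: x(1 - 0.269·0.269) = 631 - 0.269·174.
So x* = 584/0.928 = 630, and then y* = 174 - 0.269·630 = 4.59.

x* ≈ 630, y* ≈ 4.59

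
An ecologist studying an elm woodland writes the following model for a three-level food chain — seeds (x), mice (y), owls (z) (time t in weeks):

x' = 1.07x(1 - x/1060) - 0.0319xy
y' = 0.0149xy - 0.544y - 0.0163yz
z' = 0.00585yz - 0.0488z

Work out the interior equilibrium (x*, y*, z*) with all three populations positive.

From dz/dt = 0: 0.00585y* = 0.0488, so y* = 8.34.
From dx/dt = 0: 1.07(1 - x*/1060) = 0.0319·8.34, giving x* = 1060·(1 - 0.249) = 796.
From dy/dt = 0: 0.0149·796 - 0.544 = 0.0163z*, so z* = 11.3/0.0163 = 695.

x* ≈ 796, y* ≈ 8.34, z* ≈ 695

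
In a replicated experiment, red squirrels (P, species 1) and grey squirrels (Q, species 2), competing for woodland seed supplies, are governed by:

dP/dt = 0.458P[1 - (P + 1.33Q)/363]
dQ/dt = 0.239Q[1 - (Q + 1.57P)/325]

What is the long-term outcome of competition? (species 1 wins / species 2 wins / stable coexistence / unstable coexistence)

Compare the nullcline intercepts: K1/α12 = 363/1.33 = 273 < K2 = 325; K2/α21 = 325/1.57 = 207 < K1 = 363.
Since both are reversed, neither can invade when rare; the interior point is a saddle.

unstable coexistence (outcome depends on initial conditions)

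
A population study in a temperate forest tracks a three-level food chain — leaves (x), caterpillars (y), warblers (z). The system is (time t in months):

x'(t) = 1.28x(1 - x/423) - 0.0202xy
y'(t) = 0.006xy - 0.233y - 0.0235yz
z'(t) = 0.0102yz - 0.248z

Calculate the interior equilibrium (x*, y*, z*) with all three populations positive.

x* ≈ 261, y* ≈ 24.3, z* ≈ 56.6

From dz/dt = 0: 0.0102y* = 0.248, so y* = 24.3.
From dx/dt = 0: 1.28(1 - x*/423) = 0.0202·24.3, giving x* = 423·(1 - 0.384) = 261.
From dy/dt = 0: 0.006·261 - 0.233 = 0.0235z*, so z* = 1.33/0.0235 = 56.6.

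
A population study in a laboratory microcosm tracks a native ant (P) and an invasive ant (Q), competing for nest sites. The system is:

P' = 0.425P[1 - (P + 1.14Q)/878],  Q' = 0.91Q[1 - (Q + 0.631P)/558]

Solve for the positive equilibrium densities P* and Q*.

Setting both brackets to zero gives the nullclines P + 1.14Q = 878 and 0.631P + Q = 558.
Substituting Q = 558 - 0.631P into the first: P(1 - 1.14·0.631) = 878 - 1.14·558.
So P* = 242/0.281 = 862, and then Q* = 558 - 0.631·862 = 14.2.

P* ≈ 862, Q* ≈ 14.2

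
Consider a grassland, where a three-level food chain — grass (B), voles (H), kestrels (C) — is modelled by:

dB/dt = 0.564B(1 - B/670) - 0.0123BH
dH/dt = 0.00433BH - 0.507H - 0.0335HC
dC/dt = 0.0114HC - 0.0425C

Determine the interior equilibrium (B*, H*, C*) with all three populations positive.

From dC/dt = 0: 0.0114H* = 0.0425, so H* = 3.73.
From dB/dt = 0: 0.564(1 - B*/670) = 0.0123·3.73, giving B* = 670·(1 - 0.0813) = 616.
From dH/dt = 0: 0.00433·616 - 0.507 = 0.0335C*, so C* = 2.16/0.0335 = 64.4.

B* ≈ 616, H* ≈ 3.73, C* ≈ 64.4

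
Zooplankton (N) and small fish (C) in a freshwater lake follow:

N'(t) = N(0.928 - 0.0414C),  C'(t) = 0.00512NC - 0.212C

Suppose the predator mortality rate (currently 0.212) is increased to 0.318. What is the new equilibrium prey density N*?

N* ≈ 62.1

At the interior fixed point, setting dC/dt = 0 with C > 0 fixes N* = (predator death rate)/(NC coefficient) — independent of the other coefficients.
With the change, N* = 0.318/0.00512 = 62.1; it rises from 41.4.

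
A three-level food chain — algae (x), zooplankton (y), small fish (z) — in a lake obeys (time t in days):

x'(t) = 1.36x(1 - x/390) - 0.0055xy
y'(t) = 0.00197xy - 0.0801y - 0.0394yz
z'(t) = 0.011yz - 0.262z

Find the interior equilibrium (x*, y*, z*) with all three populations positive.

From dz/dt = 0: 0.011y* = 0.262, so y* = 23.8.
From dx/dt = 0: 1.36(1 - x*/390) = 0.0055·23.8, giving x* = 390·(1 - 0.0963) = 352.
From dy/dt = 0: 0.00197·352 - 0.0801 = 0.0394z*, so z* = 0.614/0.0394 = 15.6.

x* ≈ 352, y* ≈ 23.8, z* ≈ 15.6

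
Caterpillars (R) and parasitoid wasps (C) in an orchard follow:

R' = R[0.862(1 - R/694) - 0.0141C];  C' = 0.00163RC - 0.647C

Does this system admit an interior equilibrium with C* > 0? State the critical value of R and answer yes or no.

The predator equation gives dC/dt > 0 only when R > 0.647/0.00163 = 397.
Without the predator, R → K = 694. Since 694 > 397, the predator can invade and persist.

Threshold R = 397; K > 397, so yes, the predator persists.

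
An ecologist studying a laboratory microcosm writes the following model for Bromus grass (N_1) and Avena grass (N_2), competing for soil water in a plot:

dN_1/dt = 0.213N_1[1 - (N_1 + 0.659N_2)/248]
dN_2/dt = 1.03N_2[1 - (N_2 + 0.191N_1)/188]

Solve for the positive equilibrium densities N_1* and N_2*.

Setting both brackets to zero gives the nullclines N_1 + 0.659N_2 = 248 and 0.191N_1 + N_2 = 188.
Substituting N_2 = 188 - 0.191N_1 into the first: N_1(1 - 0.659·0.191) = 248 - 0.659·188.
So N_1* = 124/0.874 = 142, and then N_2* = 188 - 0.191·142 = 161.

N_1* ≈ 142, N_2* ≈ 161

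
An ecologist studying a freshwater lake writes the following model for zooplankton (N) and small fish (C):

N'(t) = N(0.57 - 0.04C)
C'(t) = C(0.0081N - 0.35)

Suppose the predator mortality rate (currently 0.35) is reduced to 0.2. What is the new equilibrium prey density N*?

N* ≈ 24.7

At the interior fixed point, setting dC/dt = 0 with C > 0 fixes N* = (predator death rate)/(NC coefficient) — independent of the other coefficients.
With the change, N* = 0.2/0.0081 = 24.7; it falls from 43.2.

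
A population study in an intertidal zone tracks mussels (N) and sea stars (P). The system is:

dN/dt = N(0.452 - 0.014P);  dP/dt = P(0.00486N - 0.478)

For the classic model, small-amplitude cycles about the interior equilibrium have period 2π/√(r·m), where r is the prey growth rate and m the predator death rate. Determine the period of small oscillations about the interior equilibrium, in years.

Here r = 0.452 and m = 0.478, so r·m = 0.216.
ω = √0.216 = 0.465 per year, hence T = 2π/ω ≈ 13.5 years.

T ≈ 13.5 years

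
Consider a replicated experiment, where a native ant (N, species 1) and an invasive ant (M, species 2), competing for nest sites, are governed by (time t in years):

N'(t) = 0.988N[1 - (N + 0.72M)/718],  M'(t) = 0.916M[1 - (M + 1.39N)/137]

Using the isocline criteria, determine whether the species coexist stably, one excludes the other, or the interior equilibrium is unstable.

Compare the nullcline intercepts: K1/α12 = 718/0.72 = 997 > K2 = 137; K2/α21 = 137/1.39 = 98.6 < K1 = 718.
Since the inequalities point opposite ways, species 1 can invade but species 2 cannot.

species 1 excludes species 2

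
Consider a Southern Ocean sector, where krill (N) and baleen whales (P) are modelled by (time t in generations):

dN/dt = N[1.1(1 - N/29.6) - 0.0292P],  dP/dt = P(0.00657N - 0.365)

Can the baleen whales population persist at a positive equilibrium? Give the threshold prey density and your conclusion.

The predator equation gives dP/dt > 0 only when N > 0.365/0.00657 = 55.6.
Without the predator, N → K = 29.6. Since 29.6 < 55.6, the predator cannot invade.

Threshold N = 55.6; K < 55.6, so no, the predator goes extinct.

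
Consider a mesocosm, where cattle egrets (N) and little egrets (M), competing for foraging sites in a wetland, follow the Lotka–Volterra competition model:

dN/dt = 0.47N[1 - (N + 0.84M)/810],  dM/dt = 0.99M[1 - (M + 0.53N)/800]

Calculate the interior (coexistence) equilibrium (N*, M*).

Setting both brackets to zero gives the nullclines N + 0.84M = 810 and 0.53N + M = 800.
Substituting M = 800 - 0.53N into the first: N(1 - 0.84·0.53) = 810 - 0.84·800.
So N* = 138/0.555 = 249, and then M* = 800 - 0.53·249 = 668.

N* ≈ 249, M* ≈ 668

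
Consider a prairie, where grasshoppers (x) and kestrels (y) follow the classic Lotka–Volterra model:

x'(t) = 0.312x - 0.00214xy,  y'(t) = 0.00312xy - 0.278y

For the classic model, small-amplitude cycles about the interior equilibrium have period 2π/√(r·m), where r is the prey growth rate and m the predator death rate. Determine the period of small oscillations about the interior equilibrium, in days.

T ≈ 21.3 days

Here r = 0.312 and m = 0.278, so r·m = 0.0867.
ω = √0.0867 = 0.295 per day, hence T = 2π/ω ≈ 21.3 days.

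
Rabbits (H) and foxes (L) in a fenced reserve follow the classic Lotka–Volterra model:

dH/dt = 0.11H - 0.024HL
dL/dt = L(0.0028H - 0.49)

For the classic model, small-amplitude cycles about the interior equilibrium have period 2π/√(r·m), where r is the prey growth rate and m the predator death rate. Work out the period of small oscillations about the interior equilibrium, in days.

T ≈ 27.1 days

Here r = 0.11 and m = 0.49, so r·m = 0.0539.
ω = √0.0539 = 0.232 per day, hence T = 2π/ω ≈ 27.1 days.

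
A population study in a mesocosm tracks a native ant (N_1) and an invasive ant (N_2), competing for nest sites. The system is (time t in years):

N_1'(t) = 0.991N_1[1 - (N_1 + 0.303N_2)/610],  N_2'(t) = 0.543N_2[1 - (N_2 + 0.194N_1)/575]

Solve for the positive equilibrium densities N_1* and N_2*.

N_1* ≈ 463, N_2* ≈ 485

Setting both brackets to zero gives the nullclines N_1 + 0.303N_2 = 610 and 0.194N_1 + N_2 = 575.
Substituting N_2 = 575 - 0.194N_1 into the first: N_1(1 - 0.303·0.194) = 610 - 0.303·575.
So N_1* = 436/0.941 = 463, and then N_2* = 575 - 0.194·463 = 485.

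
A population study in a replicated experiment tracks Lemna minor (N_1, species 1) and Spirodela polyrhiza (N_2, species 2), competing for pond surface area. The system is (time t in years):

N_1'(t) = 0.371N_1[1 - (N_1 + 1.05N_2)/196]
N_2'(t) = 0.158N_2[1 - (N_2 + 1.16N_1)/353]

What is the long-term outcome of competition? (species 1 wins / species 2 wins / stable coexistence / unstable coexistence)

Compare the nullcline intercepts: K1/α12 = 196/1.05 = 187 < K2 = 353; K2/α21 = 353/1.16 = 304 > K1 = 196.
Since the inequalities point opposite ways, species 2 can invade but species 1 cannot.

species 2 excludes species 1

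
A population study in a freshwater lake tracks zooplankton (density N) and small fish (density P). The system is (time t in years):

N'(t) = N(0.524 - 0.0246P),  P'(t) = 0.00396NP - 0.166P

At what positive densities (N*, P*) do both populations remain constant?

Set dP/dt = 0 with P > 0: 0.00396N - 0.166 = 0, so N* = 0.166/0.00396 = 41.9.
Set dN/dt = 0 with N > 0: 0.524 - 0.0246P = 0, so P* = 0.524/0.0246 = 21.3.

N* ≈ 41.9, P* ≈ 21.3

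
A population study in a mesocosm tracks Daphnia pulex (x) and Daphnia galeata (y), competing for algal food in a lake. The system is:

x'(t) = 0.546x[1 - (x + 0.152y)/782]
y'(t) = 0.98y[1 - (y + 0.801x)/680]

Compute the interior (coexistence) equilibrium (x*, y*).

x* ≈ 773, y* ≈ 61.1

Setting both brackets to zero gives the nullclines x + 0.152y = 782 and 0.801x + y = 680.
Substituting y = 680 - 0.801x into the first: x(1 - 0.152·0.801) = 782 - 0.152·680.
So x* = 679/0.878 = 773, and then y* = 680 - 0.801·773 = 61.1.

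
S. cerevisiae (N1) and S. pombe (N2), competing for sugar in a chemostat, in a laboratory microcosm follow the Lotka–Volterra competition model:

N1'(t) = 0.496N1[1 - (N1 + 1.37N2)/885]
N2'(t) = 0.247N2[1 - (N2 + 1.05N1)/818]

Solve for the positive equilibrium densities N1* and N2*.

N1* ≈ 537, N2* ≈ 254

Setting both brackets to zero gives the nullclines N1 + 1.37N2 = 885 and 1.05N1 + N2 = 818.
Substituting N2 = 818 - 1.05N1 into the first: N1(1 - 1.37·1.05) = 885 - 1.37·818.
So N1* = -236/-0.439 = 537, and then N2* = 818 - 1.05·537 = 254.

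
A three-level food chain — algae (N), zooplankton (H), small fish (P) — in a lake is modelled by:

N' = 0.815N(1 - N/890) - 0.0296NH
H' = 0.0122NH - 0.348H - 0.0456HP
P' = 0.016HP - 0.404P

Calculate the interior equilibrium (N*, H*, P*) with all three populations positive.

From dP/dt = 0: 0.016H* = 0.404, so H* = 25.2.
From dN/dt = 0: 0.815(1 - N*/890) = 0.0296·25.2, giving N* = 890·(1 - 0.917) = 73.8.
From dH/dt = 0: 0.0122·73.8 - 0.348 = 0.0456P*, so P* = 0.553/0.0456 = 12.1.

N* ≈ 73.8, H* ≈ 25.2, P* ≈ 12.1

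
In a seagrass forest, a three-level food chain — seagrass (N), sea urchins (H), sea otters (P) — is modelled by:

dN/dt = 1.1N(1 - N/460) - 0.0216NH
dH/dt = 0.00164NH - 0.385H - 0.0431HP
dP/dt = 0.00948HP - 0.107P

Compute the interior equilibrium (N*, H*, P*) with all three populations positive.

From dP/dt = 0: 0.00948H* = 0.107, so H* = 11.3.
From dN/dt = 0: 1.1(1 - N*/460) = 0.0216·11.3, giving N* = 460·(1 - 0.222) = 358.
From dH/dt = 0: 0.00164·358 - 0.385 = 0.0431P*, so P* = 0.202/0.0431 = 4.69.

N* ≈ 358, H* ≈ 11.3, P* ≈ 4.69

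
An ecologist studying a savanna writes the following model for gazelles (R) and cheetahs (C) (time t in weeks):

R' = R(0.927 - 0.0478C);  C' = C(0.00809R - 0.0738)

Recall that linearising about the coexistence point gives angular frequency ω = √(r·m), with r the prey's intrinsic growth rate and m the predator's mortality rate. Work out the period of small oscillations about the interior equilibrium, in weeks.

Here r = 0.927 and m = 0.0738, so r·m = 0.0684.
ω = √0.0684 = 0.262 per week, hence T = 2π/ω ≈ 24 weeks.

T ≈ 24 weeks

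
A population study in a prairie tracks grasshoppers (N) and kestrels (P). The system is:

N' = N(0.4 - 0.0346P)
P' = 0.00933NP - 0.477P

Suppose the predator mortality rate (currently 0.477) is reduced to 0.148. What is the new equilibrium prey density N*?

At the interior fixed point, setting dP/dt = 0 with P > 0 fixes N* = (predator death rate)/(NP coefficient) — independent of the other coefficients.
With the change, N* = 0.148/0.00933 = 15.9; it falls from 51.1.

N* ≈ 15.9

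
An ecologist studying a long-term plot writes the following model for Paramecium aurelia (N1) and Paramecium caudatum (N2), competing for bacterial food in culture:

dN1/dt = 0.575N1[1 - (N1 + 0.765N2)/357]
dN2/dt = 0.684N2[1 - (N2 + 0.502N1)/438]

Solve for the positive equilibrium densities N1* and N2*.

N1* ≈ 35.6, N2* ≈ 420

Setting both brackets to zero gives the nullclines N1 + 0.765N2 = 357 and 0.502N1 + N2 = 438.
Substituting N2 = 438 - 0.502N1 into the first: N1(1 - 0.765·0.502) = 357 - 0.765·438.
So N1* = 21.9/0.616 = 35.6, and then N2* = 438 - 0.502·35.6 = 420.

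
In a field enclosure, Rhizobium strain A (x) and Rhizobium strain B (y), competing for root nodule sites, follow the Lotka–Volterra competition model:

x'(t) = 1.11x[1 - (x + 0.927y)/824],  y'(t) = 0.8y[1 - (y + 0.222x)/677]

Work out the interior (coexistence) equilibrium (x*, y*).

Setting both brackets to zero gives the nullclines x + 0.927y = 824 and 0.222x + y = 677.
Substituting y = 677 - 0.222x into the first: x(1 - 0.927·0.222) = 824 - 0.927·677.
So x* = 196/0.794 = 247, and then y* = 677 - 0.222·247 = 622.

x* ≈ 247, y* ≈ 622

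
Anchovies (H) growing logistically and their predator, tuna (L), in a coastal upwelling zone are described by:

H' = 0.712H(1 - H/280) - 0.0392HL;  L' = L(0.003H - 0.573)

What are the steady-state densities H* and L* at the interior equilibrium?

From dL/dt = 0 with L > 0: 0.003H* = 0.573, so H* = 191.
Substitute into dH/dt = 0: 0.712(1 - 191/280) = 0.0392L*.
The bracket is 0.318, giving L* = 0.226/0.0392 = 5.77.

H* ≈ 191, L* ≈ 5.77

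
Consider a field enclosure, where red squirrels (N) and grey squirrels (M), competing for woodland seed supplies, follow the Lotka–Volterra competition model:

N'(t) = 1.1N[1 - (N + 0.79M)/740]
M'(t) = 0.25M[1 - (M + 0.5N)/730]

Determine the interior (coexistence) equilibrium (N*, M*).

Setting both brackets to zero gives the nullclines N + 0.79M = 740 and 0.5N + M = 730.
Substituting M = 730 - 0.5N into the first: N(1 - 0.79·0.5) = 740 - 0.79·730.
So N* = 163/0.605 = 270, and then M* = 730 - 0.5·270 = 595.

N* ≈ 270, M* ≈ 595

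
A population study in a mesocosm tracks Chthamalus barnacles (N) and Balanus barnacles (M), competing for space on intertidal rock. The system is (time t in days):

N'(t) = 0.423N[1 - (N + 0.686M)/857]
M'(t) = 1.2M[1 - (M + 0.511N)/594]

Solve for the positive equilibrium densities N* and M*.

Setting both brackets to zero gives the nullclines N + 0.686M = 857 and 0.511N + M = 594.
Substituting M = 594 - 0.511N into the first: N(1 - 0.686·0.511) = 857 - 0.686·594.
So N* = 450/0.649 = 692, and then M* = 594 - 0.511·692 = 240.

N* ≈ 692, M* ≈ 240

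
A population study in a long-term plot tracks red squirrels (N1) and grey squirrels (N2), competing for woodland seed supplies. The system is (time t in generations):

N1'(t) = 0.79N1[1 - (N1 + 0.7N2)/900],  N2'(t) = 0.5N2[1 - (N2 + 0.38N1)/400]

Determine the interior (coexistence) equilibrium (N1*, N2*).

N1* ≈ 845, N2* ≈ 79

Setting both brackets to zero gives the nullclines N1 + 0.7N2 = 900 and 0.38N1 + N2 = 400.
Substituting N2 = 400 - 0.38N1 into the first: N1(1 - 0.7·0.38) = 900 - 0.7·400.
So N1* = 620/0.734 = 845, and then N2* = 400 - 0.38·845 = 79.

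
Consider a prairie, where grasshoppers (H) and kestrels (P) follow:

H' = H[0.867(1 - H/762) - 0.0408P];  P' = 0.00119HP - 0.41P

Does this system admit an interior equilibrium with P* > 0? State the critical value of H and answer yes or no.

Threshold H = 345; K > 345, so yes, the predator persists.

The predator equation gives dP/dt > 0 only when H > 0.41/0.00119 = 345.
Without the predator, H → K = 762. Since 762 > 345, the predator can invade and persist.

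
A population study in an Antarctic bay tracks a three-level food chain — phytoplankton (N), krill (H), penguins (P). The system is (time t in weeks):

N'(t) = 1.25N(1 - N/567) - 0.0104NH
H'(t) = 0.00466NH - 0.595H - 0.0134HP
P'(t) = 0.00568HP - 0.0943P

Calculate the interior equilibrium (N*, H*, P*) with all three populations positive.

From dP/dt = 0: 0.00568H* = 0.0943, so H* = 16.6.
From dN/dt = 0: 1.25(1 - N*/567) = 0.0104·16.6, giving N* = 567·(1 - 0.138) = 489.
From dH/dt = 0: 0.00466·489 - 0.595 = 0.0134P*, so P* = 1.68/0.0134 = 126.

N* ≈ 489, H* ≈ 16.6, P* ≈ 126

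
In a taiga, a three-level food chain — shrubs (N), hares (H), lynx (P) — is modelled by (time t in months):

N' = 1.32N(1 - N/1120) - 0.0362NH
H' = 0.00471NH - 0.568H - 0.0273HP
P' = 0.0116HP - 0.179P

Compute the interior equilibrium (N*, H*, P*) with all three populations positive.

N* ≈ 646, H* ≈ 15.4, P* ≈ 90.7

From dP/dt = 0: 0.0116H* = 0.179, so H* = 15.4.
From dN/dt = 0: 1.32(1 - N*/1120) = 0.0362·15.4, giving N* = 1120·(1 - 0.423) = 646.
From dH/dt = 0: 0.00471·646 - 0.568 = 0.0273P*, so P* = 2.47/0.0273 = 90.7.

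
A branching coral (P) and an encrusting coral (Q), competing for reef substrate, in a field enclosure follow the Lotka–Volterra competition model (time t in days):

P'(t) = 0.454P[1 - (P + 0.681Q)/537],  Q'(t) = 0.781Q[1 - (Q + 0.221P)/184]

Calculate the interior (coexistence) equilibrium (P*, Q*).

Setting both brackets to zero gives the nullclines P + 0.681Q = 537 and 0.221P + Q = 184.
Substituting Q = 184 - 0.221P into the first: P(1 - 0.681·0.221) = 537 - 0.681·184.
So P* = 412/0.849 = 485, and then Q* = 184 - 0.221·485 = 76.9.

P* ≈ 485, Q* ≈ 76.9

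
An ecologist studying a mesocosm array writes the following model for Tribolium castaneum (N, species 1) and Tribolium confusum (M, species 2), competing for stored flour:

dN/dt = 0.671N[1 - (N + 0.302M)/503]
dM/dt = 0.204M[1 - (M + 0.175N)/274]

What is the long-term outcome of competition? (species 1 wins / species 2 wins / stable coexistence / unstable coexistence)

stable coexistence

Compare the nullcline intercepts: K1/α12 = 503/0.302 = 1670 > K2 = 274; K2/α21 = 274/0.175 = 1570 > K1 = 503.
Since both inequalities hold, each species can invade when rare, so the interior equilibrium is stable.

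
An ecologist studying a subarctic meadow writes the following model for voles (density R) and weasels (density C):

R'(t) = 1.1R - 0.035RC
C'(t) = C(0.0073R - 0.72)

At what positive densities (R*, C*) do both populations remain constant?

Set dC/dt = 0 with C > 0: 0.0073R - 0.72 = 0, so R* = 0.72/0.0073 = 98.6.
Set dR/dt = 0 with R > 0: 1.1 - 0.035C = 0, so C* = 1.1/0.035 = 31.4.

R* ≈ 98.6, C* ≈ 31.4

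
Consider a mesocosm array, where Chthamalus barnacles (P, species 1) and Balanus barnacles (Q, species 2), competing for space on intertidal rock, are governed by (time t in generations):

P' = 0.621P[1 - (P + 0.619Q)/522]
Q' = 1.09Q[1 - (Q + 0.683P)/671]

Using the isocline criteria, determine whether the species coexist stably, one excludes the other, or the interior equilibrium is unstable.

stable coexistence

Compare the nullcline intercepts: K1/α12 = 522/0.619 = 843 > K2 = 671; K2/α21 = 671/0.683 = 982 > K1 = 522.
Since both inequalities hold, each species can invade when rare, so the interior equilibrium is stable.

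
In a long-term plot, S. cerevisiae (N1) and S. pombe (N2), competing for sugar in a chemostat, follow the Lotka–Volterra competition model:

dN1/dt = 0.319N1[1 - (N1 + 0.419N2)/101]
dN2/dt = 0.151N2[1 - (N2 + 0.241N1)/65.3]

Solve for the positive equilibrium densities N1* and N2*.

N1* ≈ 81.9, N2* ≈ 45.6

Setting both brackets to zero gives the nullclines N1 + 0.419N2 = 101 and 0.241N1 + N2 = 65.3.
Substituting N2 = 65.3 - 0.241N1 into the first: N1(1 - 0.419·0.241) = 101 - 0.419·65.3.
So N1* = 73.6/0.899 = 81.9, and then N2* = 65.3 - 0.241·81.9 = 45.6.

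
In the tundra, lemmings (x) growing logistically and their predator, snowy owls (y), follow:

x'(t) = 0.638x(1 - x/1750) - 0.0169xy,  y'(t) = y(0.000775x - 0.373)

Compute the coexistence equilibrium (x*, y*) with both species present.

x* ≈ 481, y* ≈ 27.4

From dy/dt = 0 with y > 0: 0.000775x* = 0.373, so x* = 481.
Substitute into dx/dt = 0: 0.638(1 - 481/1750) = 0.0169y*.
The bracket is 0.725, giving y* = 0.463/0.0169 = 27.4.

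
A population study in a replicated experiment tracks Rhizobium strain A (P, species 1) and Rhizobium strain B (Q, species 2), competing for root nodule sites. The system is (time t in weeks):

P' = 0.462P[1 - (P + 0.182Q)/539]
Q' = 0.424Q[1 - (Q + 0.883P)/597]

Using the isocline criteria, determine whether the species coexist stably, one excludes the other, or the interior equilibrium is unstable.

stable coexistence

Compare the nullcline intercepts: K1/α12 = 539/0.182 = 2960 > K2 = 597; K2/α21 = 597/0.883 = 676 > K1 = 539.
Since both inequalities hold, each species can invade when rare, so the interior equilibrium is stable.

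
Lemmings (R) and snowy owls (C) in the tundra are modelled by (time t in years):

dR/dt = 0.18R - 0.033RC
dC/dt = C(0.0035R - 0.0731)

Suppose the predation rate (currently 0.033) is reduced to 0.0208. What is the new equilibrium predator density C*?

C* ≈ 8.65

At the interior fixed point, setting dR/dt = 0 with R > 0 fixes C* = (prey growth rate)/(RC coefficient) — independent of the other coefficients.
With the change, C* = 0.18/0.0208 = 8.65; it rises from 5.45.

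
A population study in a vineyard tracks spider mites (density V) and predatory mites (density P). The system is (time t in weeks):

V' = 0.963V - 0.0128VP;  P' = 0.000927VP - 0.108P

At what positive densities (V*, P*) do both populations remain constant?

V* ≈ 117, P* ≈ 75.2

Set dP/dt = 0 with P > 0: 0.000927V - 0.108 = 0, so V* = 0.108/0.000927 = 117.
Set dV/dt = 0 with V > 0: 0.963 - 0.0128P = 0, so P* = 0.963/0.0128 = 75.2.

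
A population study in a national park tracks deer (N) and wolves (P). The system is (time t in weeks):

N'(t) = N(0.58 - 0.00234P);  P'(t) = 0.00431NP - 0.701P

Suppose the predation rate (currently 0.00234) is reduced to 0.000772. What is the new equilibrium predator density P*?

At the interior fixed point, setting dN/dt = 0 with N > 0 fixes P* = (prey growth rate)/(NP coefficient) — independent of the other coefficients.
With the change, P* = 0.58/0.000772 = 751; it rises from 248.

P* ≈ 751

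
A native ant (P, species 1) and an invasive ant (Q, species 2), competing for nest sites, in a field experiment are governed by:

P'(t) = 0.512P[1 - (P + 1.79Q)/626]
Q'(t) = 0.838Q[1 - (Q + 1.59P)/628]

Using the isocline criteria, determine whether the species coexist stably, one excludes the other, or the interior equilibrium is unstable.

unstable coexistence (outcome depends on initial conditions)

Compare the nullcline intercepts: K1/α12 = 626/1.79 = 350 < K2 = 628; K2/α21 = 628/1.59 = 395 < K1 = 626.
Since both are reversed, neither can invade when rare; the interior point is a saddle.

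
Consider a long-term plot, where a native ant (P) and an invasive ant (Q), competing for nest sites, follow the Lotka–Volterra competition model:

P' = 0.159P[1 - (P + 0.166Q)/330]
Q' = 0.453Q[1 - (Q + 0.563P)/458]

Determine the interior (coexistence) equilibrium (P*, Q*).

Setting both brackets to zero gives the nullclines P + 0.166Q = 330 and 0.563P + Q = 458.
Substituting Q = 458 - 0.563P into the first: P(1 - 0.166·0.563) = 330 - 0.166·458.
So P* = 254/0.907 = 280, and then Q* = 458 - 0.563·280 = 300.

P* ≈ 280, Q* ≈ 300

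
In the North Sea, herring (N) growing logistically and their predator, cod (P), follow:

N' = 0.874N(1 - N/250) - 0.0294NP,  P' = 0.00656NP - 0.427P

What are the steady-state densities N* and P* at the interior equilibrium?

From dP/dt = 0 with P > 0: 0.00656N* = 0.427, so N* = 65.1.
Substitute into dN/dt = 0: 0.874(1 - 65.1/250) = 0.0294P*.
The bracket is 0.74, giving P* = 0.646/0.0294 = 22.

N* ≈ 65.1, P* ≈ 22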